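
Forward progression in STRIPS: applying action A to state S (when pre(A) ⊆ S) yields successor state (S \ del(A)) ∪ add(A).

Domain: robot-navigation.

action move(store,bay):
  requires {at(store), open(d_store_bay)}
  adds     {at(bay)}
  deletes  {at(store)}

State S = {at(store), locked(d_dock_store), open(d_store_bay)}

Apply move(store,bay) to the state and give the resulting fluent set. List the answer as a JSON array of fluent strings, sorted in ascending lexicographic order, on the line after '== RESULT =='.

Compute (S \ del) ∪ add:
  pre ⊆ S: {at(store), open(d_store_bay)} ⊆ S  — applicable
  S \ del = {locked(d_dock_store), open(d_store_bay)}
  ∪ add   = {at(bay), locked(d_dock_store), open(d_store_bay)}

== RESULT ==
["at(bay)", "locked(d_dock_store)", "open(d_store_bay)"]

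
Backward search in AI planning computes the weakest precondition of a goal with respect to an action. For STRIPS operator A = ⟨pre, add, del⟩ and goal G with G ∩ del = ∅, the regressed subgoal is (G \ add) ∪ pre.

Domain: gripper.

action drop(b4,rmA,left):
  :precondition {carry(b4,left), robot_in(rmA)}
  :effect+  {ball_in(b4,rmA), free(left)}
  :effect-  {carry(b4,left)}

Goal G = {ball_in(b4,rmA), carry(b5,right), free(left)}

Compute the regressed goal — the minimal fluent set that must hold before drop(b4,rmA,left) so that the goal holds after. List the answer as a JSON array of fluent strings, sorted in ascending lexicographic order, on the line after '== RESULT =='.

Regress:
  G ∩ del = {}  (empty — regression defined)
  G \ add = {ball_in(b4,rmA), carry(b5,right), free(left)} \ {ball_in(b4,rmA), free(left)} = {carry(b5,right)}
  ∪ pre   = {carry(b5,right)} ∪ {carry(b4,left), robot_in(rmA)}
          = {carry(b4,left), carry(b5,right), robot_in(rmA)}

== RESULT ==
["carry(b4,left)", "carry(b5,right)", "robot_in(rmA)"]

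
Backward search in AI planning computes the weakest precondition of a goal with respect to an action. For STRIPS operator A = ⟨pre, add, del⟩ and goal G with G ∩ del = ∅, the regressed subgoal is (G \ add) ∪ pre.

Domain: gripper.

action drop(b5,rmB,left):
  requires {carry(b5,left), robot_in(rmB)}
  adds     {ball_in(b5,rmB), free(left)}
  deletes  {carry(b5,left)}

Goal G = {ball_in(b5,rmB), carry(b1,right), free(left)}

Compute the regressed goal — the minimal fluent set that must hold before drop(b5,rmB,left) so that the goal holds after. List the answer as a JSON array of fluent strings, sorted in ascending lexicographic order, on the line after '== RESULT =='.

Compute (G \ add) ∪ pre:
  G ∩ del = {}  (empty — regression defined)
  G \ add = {ball_in(b5,rmB), carry(b1,right), free(left)} \ {ball_in(b5,rmB), free(left)} = {carry(b1,right)}
  ∪ pre   = {carry(b1,right)} ∪ {carry(b5,left), robot_in(rmB)}
          = {carry(b1,right), carry(b5,left), robot_in(rmB)}

== RESULT ==
["carry(b1,right)", "carry(b5,left)", "robot_in(rmB)"]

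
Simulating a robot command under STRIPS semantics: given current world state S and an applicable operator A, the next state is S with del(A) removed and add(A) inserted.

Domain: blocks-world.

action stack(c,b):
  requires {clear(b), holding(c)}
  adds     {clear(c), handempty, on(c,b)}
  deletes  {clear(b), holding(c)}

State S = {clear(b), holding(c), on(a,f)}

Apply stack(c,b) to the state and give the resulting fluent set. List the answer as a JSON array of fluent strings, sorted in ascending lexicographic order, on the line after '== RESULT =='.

Compute (S \ del) ∪ add:
  pre ⊆ S: {clear(b), holding(c)} ⊆ S  — applicable
  S \ del = {on(a,f)}
  ∪ add   = {clear(c), handempty, on(a,f), on(c,b)}

== RESULT ==
["clear(c)", "handempty", "on(a,f)", "on(c,b)"]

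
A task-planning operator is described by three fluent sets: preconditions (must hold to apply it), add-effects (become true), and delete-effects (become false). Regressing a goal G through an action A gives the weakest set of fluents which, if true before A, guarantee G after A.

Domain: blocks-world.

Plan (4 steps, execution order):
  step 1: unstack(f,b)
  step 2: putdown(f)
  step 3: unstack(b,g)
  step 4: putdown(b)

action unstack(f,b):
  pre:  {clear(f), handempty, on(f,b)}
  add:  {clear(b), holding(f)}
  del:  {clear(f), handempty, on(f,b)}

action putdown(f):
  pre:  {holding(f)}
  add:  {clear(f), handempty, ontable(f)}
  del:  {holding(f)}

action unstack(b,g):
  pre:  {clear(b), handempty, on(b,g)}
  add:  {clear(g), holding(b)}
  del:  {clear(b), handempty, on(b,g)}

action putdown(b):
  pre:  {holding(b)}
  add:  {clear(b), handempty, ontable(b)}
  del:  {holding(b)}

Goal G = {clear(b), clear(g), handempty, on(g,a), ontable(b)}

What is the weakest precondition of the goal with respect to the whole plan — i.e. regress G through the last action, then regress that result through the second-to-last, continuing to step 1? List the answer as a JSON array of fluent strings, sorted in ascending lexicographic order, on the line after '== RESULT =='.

Regress step by step:
  through step 4 (putdown(b)): drop {clear(b), handempty, ontable(b)}, keep {clear(g), on(g,a)}, require {holding(b)}
    → {clear(g), holding(b), on(g,a)}
  through step 3 (unstack(b,g)): drop {clear(g), holding(b)}, keep {on(g,a)}, require {clear(b), handempty, on(b,g)}
    → {clear(b), handempty, on(b,g), on(g,a)}
  through step 2 (putdown(f)): drop {handempty}, keep {clear(b), on(b,g), on(g,a)}, require {holding(f)}
    → {clear(b), holding(f), on(b,g), on(g,a)}
  through step 1 (unstack(f,b)): drop {clear(b), holding(f)}, keep {on(b,g), on(g,a)}, require {clear(f), handempty, on(f,b)}
    → {clear(f), handempty, on(b,g), on(f,b), on(g,a)}

== RESULT ==
["clear(f)", "handempty", "on(b,g)", "on(f,b)", "on(g,a)"]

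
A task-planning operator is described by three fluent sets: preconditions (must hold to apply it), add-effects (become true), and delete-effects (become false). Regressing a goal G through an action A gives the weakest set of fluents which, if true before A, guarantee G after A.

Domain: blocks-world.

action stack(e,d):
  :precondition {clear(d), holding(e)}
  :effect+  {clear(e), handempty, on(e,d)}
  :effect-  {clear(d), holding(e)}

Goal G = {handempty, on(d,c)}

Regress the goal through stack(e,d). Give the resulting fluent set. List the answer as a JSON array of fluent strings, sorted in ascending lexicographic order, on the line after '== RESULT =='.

Compute (G \ add) ∪ pre:
  G ∩ del = {}  (empty — regression defined)
  G \ add = {handempty, on(d,c)} \ {clear(e), handempty, on(e,d)} = {on(d,c)}
  ∪ pre   = {on(d,c)} ∪ {clear(d), holding(e)}
          = {clear(d), holding(e), on(d,c)}

== RESULT ==
["clear(d)", "holding(e)", "on(d,c)"]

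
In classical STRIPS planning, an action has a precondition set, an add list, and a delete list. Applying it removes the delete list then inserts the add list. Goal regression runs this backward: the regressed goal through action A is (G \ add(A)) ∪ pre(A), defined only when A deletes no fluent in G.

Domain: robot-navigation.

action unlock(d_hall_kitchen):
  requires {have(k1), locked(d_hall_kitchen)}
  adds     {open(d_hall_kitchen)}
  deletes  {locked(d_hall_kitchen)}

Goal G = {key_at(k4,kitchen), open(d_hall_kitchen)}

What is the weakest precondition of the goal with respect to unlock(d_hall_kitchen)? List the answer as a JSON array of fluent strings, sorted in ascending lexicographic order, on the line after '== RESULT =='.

Compute (G \ add) ∪ pre:
  G ∩ del = {}  (empty — regression defined)
  G \ add = {key_at(k4,kitchen), open(d_hall_kitchen)} \ {open(d_hall_kitchen)} = {key_at(k4,kitchen)}
  ∪ pre   = {key_at(k4,kitchen)} ∪ {have(k1), locked(d_hall_kitchen)}
          = {have(k1), key_at(k4,kitchen), locked(d_hall_kitchen)}

== RESULT ==
["have(k1)", "key_at(k4,kitchen)", "locked(d_hall_kitchen)"]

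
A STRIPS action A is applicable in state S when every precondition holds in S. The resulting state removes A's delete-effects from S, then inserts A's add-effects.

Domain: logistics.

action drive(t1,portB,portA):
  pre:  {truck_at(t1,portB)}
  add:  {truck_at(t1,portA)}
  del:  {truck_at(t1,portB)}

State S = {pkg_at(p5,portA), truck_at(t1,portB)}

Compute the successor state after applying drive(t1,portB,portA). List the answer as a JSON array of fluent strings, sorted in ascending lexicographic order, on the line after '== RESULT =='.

Progress:
  pre ⊆ S: {truck_at(t1,portB)} ⊆ S  — applicable
  S \ del = {pkg_at(p5,portA)}
  ∪ add   = {pkg_at(p5,portA), truck_at(t1,portA)}

== RESULT ==
["pkg_at(p5,portA)", "truck_at(t1,portA)"]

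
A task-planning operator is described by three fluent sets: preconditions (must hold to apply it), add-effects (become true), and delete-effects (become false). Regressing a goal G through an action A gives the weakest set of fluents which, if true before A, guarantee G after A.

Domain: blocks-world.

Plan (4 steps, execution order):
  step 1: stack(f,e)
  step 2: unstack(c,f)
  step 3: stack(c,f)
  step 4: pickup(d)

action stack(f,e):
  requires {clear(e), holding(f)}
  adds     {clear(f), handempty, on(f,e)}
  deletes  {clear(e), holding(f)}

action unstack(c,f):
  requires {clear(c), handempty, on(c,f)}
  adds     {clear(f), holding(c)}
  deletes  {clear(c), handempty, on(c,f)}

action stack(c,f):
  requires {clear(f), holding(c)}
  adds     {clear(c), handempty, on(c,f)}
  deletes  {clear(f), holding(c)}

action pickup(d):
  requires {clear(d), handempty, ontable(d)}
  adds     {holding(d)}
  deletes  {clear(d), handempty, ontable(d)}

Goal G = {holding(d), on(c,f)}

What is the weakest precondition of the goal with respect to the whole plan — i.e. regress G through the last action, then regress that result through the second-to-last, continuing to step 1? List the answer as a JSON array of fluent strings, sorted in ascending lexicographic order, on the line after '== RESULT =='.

Work backward from the goal:
  through step 4 (pickup(d)): drop {holding(d)}, keep {on(c,f)}, require {clear(d), handempty, ontable(d)}
    → {clear(d), handempty, on(c,f), ontable(d)}
  through step 3 (stack(c,f)): drop {handempty, on(c,f)}, keep {clear(d), ontable(d)}, require {clear(f), holding(c)}
    → {clear(d), clear(f), holding(c), ontable(d)}
  through step 2 (unstack(c,f)): drop {clear(f), holding(c)}, keep {clear(d), ontable(d)}, require {clear(c), handempty, on(c,f)}
    → {clear(c), clear(d), handempty, on(c,f), ontable(d)}
  through step 1 (stack(f,e)): drop {handempty}, keep {clear(c), clear(d), on(c,f), ontable(d)}, require {clear(e), holding(f)}
    → {clear(c), clear(d), clear(e), holding(f), on(c,f), ontable(d)}

== RESULT ==
["clear(c)", "clear(d)", "clear(e)", "holding(f)", "on(c,f)", "ontable(d)"]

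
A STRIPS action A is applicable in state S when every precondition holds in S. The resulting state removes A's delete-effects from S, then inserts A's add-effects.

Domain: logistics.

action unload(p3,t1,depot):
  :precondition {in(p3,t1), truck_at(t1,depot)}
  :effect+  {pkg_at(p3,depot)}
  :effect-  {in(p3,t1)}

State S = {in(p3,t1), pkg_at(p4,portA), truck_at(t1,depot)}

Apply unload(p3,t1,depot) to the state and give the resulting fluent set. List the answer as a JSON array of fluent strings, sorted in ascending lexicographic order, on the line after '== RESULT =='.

Compute (S \ del) ∪ add:
  pre ⊆ S: {in(p3,t1), truck_at(t1,depot)} ⊆ S  — applicable
  S \ del = {pkg_at(p4,portA), truck_at(t1,depot)}
  ∪ add   = {pkg_at(p3,depot), pkg_at(p4,portA), truck_at(t1,depot)}

== RESULT ==
["pkg_at(p3,depot)", "pkg_at(p4,portA)", "truck_at(t1,depot)"]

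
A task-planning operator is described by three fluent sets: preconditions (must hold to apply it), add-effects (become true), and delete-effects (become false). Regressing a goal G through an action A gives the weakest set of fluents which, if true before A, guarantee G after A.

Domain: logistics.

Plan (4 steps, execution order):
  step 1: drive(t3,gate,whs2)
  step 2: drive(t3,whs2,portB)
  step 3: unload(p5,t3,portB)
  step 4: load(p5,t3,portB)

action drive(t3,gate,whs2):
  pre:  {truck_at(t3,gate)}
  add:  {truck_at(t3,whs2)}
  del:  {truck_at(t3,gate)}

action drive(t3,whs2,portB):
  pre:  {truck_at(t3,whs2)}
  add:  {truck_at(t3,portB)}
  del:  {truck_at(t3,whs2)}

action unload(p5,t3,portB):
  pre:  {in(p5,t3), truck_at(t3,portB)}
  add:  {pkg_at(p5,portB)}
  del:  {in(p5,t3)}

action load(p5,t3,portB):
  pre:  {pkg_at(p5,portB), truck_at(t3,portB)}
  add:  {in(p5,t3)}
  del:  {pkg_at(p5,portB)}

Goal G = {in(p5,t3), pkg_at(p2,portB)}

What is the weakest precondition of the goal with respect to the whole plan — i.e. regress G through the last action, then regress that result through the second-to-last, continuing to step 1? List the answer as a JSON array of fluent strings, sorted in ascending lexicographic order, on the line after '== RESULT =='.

Regress step by step:
  through step 4 (load(p5,t3,portB)): drop {in(p5,t3)}, keep {pkg_at(p2,portB)}, require {pkg_at(p5,portB), truck_at(t3,portB)}
    → {pkg_at(p2,portB), pkg_at(p5,portB), truck_at(t3,portB)}
  through step 3 (unload(p5,t3,portB)): drop {pkg_at(p5,portB)}, keep {pkg_at(p2,portB), truck_at(t3,portB)}, require {in(p5,t3), truck_at(t3,portB)}
    → {in(p5,t3), pkg_at(p2,portB), truck_at(t3,portB)}
  through step 2 (drive(t3,whs2,portB)): drop {truck_at(t3,portB)}, keep {in(p5,t3), pkg_at(p2,portB)}, require {truck_at(t3,whs2)}
    → {in(p5,t3), pkg_at(p2,portB), truck_at(t3,whs2)}
  through step 1 (drive(t3,gate,whs2)): drop {truck_at(t3,whs2)}, keep {in(p5,t3), pkg_at(p2,portB)}, require {truck_at(t3,gate)}
    → {in(p5,t3), pkg_at(p2,portB), truck_at(t3,gate)}

== RESULT ==
["in(p5,t3)", "pkg_at(p2,portB)", "truck_at(t3,gate)"]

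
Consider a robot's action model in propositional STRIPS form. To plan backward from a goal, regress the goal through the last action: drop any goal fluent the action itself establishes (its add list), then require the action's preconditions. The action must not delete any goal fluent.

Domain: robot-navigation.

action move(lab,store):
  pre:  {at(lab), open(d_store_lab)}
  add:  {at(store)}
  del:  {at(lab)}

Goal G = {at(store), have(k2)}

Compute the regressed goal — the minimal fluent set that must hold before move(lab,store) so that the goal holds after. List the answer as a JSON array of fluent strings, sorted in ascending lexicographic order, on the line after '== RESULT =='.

Compute (G \ add) ∪ pre:
  G ∩ del = {}  (empty — regression defined)
  G \ add = {at(store), have(k2)} \ {at(store)} = {have(k2)}
  ∪ pre   = {have(k2)} ∪ {at(lab), open(d_store_lab)}
          = {at(lab), have(k2), open(d_store_lab)}

== RESULT ==
["at(lab)", "have(k2)", "open(d_store_lab)"]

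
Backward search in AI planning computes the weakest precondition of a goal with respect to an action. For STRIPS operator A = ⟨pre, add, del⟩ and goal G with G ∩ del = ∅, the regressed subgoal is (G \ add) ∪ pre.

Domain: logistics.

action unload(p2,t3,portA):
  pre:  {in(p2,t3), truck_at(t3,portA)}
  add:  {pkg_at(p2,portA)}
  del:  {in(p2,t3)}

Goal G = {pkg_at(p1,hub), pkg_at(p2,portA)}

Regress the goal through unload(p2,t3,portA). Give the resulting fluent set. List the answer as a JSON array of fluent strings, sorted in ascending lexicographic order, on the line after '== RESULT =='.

Compute (G \ add) ∪ pre:
  G ∩ del = {}  (empty — regression defined)
  G \ add = {pkg_at(p1,hub), pkg_at(p2,portA)} \ {pkg_at(p2,portA)} = {pkg_at(p1,hub)}
  ∪ pre   = {pkg_at(p1,hub)} ∪ {in(p2,t3), truck_at(t3,portA)}
          = {in(p2,t3), pkg_at(p1,hub), truck_at(t3,portA)}

== RESULT ==
["in(p2,t3)", "pkg_at(p1,hub)", "truck_at(t3,portA)"]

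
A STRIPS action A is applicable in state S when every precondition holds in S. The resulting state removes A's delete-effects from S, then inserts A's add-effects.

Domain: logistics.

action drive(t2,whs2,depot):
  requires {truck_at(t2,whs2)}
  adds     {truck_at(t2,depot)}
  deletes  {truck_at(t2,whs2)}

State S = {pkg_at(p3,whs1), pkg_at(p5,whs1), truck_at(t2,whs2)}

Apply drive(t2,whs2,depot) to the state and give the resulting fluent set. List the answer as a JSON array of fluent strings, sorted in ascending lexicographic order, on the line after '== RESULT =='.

Progress:
  pre ⊆ S: {truck_at(t2,whs2)} ⊆ S  — applicable
  S \ del = {pkg_at(p3,whs1), pkg_at(p5,whs1)}
  ∪ add   = {pkg_at(p3,whs1), pkg_at(p5,whs1), truck_at(t2,depot)}

== RESULT ==
["pkg_at(p3,whs1)", "pkg_at(p5,whs1)", "truck_at(t2,depot)"]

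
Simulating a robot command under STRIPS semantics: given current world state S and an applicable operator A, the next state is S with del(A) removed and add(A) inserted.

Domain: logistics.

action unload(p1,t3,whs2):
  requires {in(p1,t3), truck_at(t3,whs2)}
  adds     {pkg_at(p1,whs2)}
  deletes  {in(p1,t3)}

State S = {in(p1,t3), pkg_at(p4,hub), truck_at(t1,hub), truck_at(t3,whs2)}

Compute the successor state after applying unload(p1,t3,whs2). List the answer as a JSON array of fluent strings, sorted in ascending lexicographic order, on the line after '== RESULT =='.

Compute (S \ del) ∪ add:
  pre ⊆ S: {in(p1,t3), truck_at(t3,whs2)} ⊆ S  — applicable
  S \ del = {pkg_at(p4,hub), truck_at(t1,hub), truck_at(t3,whs2)}
  ∪ add   = {pkg_at(p1,whs2), pkg_at(p4,hub), truck_at(t1,hub), truck_at(t3,whs2)}

== RESULT ==
["pkg_at(p1,whs2)", "pkg_at(p4,hub)", "truck_at(t1,hub)", "truck_at(t3,whs2)"]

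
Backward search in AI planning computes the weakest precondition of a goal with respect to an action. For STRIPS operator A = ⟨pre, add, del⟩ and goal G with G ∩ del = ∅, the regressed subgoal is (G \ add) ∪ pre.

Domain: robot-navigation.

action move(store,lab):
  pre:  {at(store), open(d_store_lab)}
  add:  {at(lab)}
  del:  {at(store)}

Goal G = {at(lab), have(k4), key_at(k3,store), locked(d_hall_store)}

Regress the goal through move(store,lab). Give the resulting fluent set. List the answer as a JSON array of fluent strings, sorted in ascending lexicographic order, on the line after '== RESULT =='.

Regress:
  G ∩ del = {}  (empty — regression defined)
  G \ add = {at(lab), have(k4), key_at(k3,store), locked(d_hall_store)} \ {at(lab)} = {have(k4), key_at(k3,store), locked(d_hall_store)}
  ∪ pre   = {have(k4), key_at(k3,store), locked(d_hall_store)} ∪ {at(store), open(d_store_lab)}
          = {at(store), have(k4), key_at(k3,store), locked(d_hall_store), open(d_store_lab)}

== RESULT ==
["at(store)", "have(k4)", "key_at(k3,store)", "locked(d_hall_store)", "open(d_store_lab)"]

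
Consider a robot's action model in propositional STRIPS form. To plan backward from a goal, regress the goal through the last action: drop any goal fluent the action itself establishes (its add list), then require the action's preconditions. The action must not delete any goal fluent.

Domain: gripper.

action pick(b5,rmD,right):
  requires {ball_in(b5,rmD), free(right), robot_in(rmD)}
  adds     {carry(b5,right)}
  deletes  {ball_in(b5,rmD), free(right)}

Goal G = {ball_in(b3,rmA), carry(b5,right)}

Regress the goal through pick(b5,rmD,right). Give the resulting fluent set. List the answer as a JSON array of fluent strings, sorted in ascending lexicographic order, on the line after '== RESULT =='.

Regress:
  G ∩ del = {}  (empty — regression defined)
  G \ add = {ball_in(b3,rmA), carry(b5,right)} \ {carry(b5,right)} = {ball_in(b3,rmA)}
  ∪ pre   = {ball_in(b3,rmA)} ∪ {ball_in(b5,rmD), free(right), robot_in(rmD)}
          = {ball_in(b3,rmA), ball_in(b5,rmD), free(right), robot_in(rmD)}

== RESULT ==
["ball_in(b3,rmA)", "ball_in(b5,rmD)", "free(right)", "robot_in(rmD)"]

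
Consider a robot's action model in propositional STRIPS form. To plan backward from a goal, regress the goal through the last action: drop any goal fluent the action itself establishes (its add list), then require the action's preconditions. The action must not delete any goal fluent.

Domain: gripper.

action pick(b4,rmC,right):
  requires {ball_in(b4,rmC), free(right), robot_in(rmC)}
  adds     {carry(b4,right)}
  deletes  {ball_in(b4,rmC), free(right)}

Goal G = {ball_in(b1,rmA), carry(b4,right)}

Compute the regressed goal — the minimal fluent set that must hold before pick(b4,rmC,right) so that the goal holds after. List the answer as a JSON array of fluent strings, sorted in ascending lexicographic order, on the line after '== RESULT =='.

Regress:
  G ∩ del = {}  (empty — regression defined)
  G \ add = {ball_in(b1,rmA), carry(b4,right)} \ {carry(b4,right)} = {ball_in(b1,rmA)}
  ∪ pre   = {ball_in(b1,rmA)} ∪ {ball_in(b4,rmC), free(right), robot_in(rmC)}
          = {ball_in(b1,rmA), ball_in(b4,rmC), free(right), robot_in(rmC)}

== RESULT ==
["ball_in(b1,rmA)", "ball_in(b4,rmC)", "free(right)", "robot_in(rmC)"]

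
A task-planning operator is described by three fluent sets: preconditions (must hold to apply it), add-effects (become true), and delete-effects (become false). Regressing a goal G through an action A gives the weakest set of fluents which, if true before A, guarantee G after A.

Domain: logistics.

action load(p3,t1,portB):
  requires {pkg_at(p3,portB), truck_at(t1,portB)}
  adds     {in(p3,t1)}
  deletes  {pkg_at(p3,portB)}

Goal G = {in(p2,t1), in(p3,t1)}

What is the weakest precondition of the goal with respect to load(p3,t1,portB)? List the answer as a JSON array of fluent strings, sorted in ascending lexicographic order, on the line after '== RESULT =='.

Compute (G \ add) ∪ pre:
  G ∩ del = {}  (empty — regression defined)
  G \ add = {in(p2,t1), in(p3,t1)} \ {in(p3,t1)} = {in(p2,t1)}
  ∪ pre   = {in(p2,t1)} ∪ {pkg_at(p3,portB), truck_at(t1,portB)}
          = {in(p2,t1), pkg_at(p3,portB), truck_at(t1,portB)}

== RESULT ==
["in(p2,t1)", "pkg_at(p3,portB)", "truck_at(t1,portB)"]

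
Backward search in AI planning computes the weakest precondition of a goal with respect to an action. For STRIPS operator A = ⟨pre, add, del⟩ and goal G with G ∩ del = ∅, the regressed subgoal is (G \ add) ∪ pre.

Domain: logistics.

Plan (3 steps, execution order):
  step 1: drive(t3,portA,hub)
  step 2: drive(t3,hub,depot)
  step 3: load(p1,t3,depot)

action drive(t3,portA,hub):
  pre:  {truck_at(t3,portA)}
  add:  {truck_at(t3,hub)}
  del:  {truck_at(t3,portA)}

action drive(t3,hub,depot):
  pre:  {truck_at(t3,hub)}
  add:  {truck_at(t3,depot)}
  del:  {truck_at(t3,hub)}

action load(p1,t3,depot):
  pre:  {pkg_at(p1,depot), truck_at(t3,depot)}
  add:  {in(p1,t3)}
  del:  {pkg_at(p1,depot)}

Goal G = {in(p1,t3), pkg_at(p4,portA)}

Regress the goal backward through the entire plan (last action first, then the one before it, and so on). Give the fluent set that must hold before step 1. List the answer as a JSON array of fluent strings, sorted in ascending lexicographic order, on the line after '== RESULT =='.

Regress step by step:
  through step 3 (load(p1,t3,depot)): drop {in(p1,t3)}, keep {pkg_at(p4,portA)}, require {pkg_at(p1,depot), truck_at(t3,depot)}
    → {pkg_at(p1,depot), pkg_at(p4,portA), truck_at(t3,depot)}
  through step 2 (drive(t3,hub,depot)): drop {truck_at(t3,depot)}, keep {pkg_at(p1,depot), pkg_at(p4,portA)}, require {truck_at(t3,hub)}
    → {pkg_at(p1,depot), pkg_at(p4,portA), truck_at(t3,hub)}
  through step 1 (drive(t3,portA,hub)): drop {truck_at(t3,hub)}, keep {pkg_at(p1,depot), pkg_at(p4,portA)}, require {truck_at(t3,portA)}
    → {pkg_at(p1,depot), pkg_at(p4,portA), truck_at(t3,portA)}

== RESULT ==
["pkg_at(p1,depot)", "pkg_at(p4,portA)", "truck_at(t3,portA)"]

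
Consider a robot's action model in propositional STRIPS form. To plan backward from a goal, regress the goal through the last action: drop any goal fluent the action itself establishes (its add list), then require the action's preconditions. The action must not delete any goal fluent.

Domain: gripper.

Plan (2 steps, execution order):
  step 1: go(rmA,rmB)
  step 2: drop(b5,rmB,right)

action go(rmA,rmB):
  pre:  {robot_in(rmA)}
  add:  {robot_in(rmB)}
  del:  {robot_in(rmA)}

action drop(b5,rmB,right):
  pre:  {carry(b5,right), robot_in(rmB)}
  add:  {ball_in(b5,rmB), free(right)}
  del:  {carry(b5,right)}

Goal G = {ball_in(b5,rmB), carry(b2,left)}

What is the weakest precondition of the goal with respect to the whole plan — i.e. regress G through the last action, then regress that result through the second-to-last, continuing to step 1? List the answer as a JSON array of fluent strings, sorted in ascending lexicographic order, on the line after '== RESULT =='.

Regress step by step:
  through step 2 (drop(b5,rmB,right)): drop {ball_in(b5,rmB)}, keep {carry(b2,left)}, require {carry(b5,right), robot_in(rmB)}
    → {carry(b2,left), carry(b5,right), robot_in(rmB)}
  through step 1 (go(rmA,rmB)): drop {robot_in(rmB)}, keep {carry(b2,left), carry(b5,right)}, require {robot_in(rmA)}
    → {carry(b2,left), carry(b5,right), robot_in(rmA)}

== RESULT ==
["carry(b2,left)", "carry(b5,right)", "robot_in(rmA)"]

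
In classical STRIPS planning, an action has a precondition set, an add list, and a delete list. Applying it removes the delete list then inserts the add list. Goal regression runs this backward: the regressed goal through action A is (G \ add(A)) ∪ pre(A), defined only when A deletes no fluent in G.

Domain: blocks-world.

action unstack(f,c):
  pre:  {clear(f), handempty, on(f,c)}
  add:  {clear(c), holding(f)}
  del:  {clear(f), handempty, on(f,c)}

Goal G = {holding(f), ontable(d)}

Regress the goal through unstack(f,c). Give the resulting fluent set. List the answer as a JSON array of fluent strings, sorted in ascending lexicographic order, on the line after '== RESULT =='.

Compute (G \ add) ∪ pre:
  G ∩ del = {}  (empty — regression defined)
  G \ add = {holding(f), ontable(d)} \ {clear(c), holding(f)} = {ontable(d)}
  ∪ pre   = {ontable(d)} ∪ {clear(f), handempty, on(f,c)}
          = {clear(f), handempty, on(f,c), ontable(d)}

== RESULT ==
["clear(f)", "handempty", "on(f,c)", "ontable(d)"]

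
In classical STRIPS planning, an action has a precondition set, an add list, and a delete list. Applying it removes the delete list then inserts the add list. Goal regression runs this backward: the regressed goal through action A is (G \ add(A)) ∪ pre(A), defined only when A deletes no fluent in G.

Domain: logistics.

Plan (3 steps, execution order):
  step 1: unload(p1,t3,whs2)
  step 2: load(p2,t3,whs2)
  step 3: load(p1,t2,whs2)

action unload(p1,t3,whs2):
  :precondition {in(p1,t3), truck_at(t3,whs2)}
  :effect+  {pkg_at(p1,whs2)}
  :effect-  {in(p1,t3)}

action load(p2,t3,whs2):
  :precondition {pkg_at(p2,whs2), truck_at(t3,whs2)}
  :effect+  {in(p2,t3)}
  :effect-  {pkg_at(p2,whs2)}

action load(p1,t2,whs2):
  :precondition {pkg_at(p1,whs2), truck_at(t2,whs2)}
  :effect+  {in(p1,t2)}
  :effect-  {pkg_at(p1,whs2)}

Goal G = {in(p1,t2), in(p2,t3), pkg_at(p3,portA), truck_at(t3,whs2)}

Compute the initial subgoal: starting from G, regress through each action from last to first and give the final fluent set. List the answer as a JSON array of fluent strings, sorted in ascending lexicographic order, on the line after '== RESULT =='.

Regress step by step:
  through step 3 (load(p1,t2,whs2)): drop {in(p1,t2)}, keep {in(p2,t3), pkg_at(p3,portA), truck_at(t3,whs2)}, require {pkg_at(p1,whs2), truck_at(t2,whs2)}
    → {in(p2,t3), pkg_at(p1,whs2), pkg_at(p3,portA), truck_at(t2,whs2), truck_at(t3,whs2)}
  through step 2 (load(p2,t3,whs2)): drop {in(p2,t3)}, keep {pkg_at(p1,whs2), pkg_at(p3,portA), truck_at(t2,whs2), truck_at(t3,whs2)}, require {pkg_at(p2,whs2), truck_at(t3,whs2)}
    → {pkg_at(p1,whs2), pkg_at(p2,whs2), pkg_at(p3,portA), truck_at(t2,whs2), truck_at(t3,whs2)}
  through step 1 (unload(p1,t3,whs2)): drop {pkg_at(p1,whs2)}, keep {pkg_at(p2,whs2), pkg_at(p3,portA), truck_at(t2,whs2), truck_at(t3,whs2)}, require {in(p1,t3), truck_at(t3,whs2)}
    → {in(p1,t3), pkg_at(p2,whs2), pkg_at(p3,portA), truck_at(t2,whs2), truck_at(t3,whs2)}

== RESULT ==
["in(p1,t3)", "pkg_at(p2,whs2)", "pkg_at(p3,portA)", "truck_at(t2,whs2)", "truck_at(t3,whs2)"]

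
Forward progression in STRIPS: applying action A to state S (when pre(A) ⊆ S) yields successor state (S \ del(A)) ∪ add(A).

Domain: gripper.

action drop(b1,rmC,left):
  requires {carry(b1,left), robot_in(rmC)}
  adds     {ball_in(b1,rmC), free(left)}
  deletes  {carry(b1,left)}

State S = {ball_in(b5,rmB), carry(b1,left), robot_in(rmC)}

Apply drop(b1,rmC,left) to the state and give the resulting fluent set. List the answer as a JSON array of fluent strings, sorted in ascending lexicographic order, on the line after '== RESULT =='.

Progress:
  pre ⊆ S: {carry(b1,left), robot_in(rmC)} ⊆ S  — applicable
  S \ del = {ball_in(b5,rmB), robot_in(rmC)}
  ∪ add   = {ball_in(b1,rmC), ball_in(b5,rmB), free(left), robot_in(rmC)}

== RESULT ==
["ball_in(b1,rmC)", "ball_in(b5,rmB)", "free(left)", "robot_in(rmC)"]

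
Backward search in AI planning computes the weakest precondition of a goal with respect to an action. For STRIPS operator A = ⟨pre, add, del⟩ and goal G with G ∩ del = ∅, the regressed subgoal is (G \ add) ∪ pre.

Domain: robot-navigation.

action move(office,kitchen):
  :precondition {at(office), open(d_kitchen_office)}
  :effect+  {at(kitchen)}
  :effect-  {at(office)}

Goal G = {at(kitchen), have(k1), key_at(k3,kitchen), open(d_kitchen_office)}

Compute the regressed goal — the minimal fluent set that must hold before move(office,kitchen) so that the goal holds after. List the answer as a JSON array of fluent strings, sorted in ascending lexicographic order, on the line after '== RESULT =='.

Compute (G \ add) ∪ pre:
  G ∩ del = {}  (empty — regression defined)
  G \ add = {at(kitchen), have(k1), key_at(k3,kitchen), open(d_kitchen_office)} \ {at(kitchen)} = {have(k1), key_at(k3,kitchen), open(d_kitchen_office)}
  ∪ pre   = {have(k1), key_at(k3,kitchen), open(d_kitchen_office)} ∪ {at(office), open(d_kitchen_office)}
          = {at(office), have(k1), key_at(k3,kitchen), open(d_kitchen_office)}

== RESULT ==
["at(office)", "have(k1)", "key_at(k3,kitchen)", "open(d_kitchen_office)"]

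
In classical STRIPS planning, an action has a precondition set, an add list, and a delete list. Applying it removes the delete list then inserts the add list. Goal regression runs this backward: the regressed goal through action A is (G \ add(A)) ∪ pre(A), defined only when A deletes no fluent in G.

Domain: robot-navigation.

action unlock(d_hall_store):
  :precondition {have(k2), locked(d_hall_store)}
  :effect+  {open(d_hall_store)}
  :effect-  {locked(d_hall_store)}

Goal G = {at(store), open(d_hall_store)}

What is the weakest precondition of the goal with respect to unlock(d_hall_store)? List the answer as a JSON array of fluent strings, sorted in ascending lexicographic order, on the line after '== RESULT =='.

Compute (G \ add) ∪ pre:
  G ∩ del = {}  (empty — regression defined)
  G \ add = {at(store), open(d_hall_store)} \ {open(d_hall_store)} = {at(store)}
  ∪ pre   = {at(store)} ∪ {have(k2), locked(d_hall_store)}
          = {at(store), have(k2), locked(d_hall_store)}

== RESULT ==
["at(store)", "have(k2)", "locked(d_hall_store)"]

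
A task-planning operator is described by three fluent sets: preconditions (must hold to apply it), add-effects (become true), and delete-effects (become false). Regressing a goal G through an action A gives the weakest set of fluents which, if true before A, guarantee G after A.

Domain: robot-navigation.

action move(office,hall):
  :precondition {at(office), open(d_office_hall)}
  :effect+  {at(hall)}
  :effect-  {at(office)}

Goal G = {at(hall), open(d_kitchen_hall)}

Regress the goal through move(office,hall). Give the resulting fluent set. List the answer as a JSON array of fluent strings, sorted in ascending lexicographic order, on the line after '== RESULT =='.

Regress:
  G ∩ del = {}  (empty — regression defined)
  G \ add = {at(hall), open(d_kitchen_hall)} \ {at(hall)} = {open(d_kitchen_hall)}
  ∪ pre   = {open(d_kitchen_hall)} ∪ {at(office), open(d_office_hall)}
          = {at(office), open(d_kitchen_hall), open(d_office_hall)}

== RESULT ==
["at(office)", "open(d_kitchen_hall)", "open(d_office_hall)"]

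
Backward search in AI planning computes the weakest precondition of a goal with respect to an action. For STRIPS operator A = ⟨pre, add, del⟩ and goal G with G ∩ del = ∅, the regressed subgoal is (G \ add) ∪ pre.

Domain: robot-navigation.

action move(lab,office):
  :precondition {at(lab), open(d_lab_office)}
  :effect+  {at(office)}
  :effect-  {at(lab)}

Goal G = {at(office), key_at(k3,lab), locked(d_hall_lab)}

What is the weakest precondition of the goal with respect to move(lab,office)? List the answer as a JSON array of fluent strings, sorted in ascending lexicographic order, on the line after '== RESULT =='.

Regress:
  G ∩ del = {}  (empty — regression defined)
  G \ add = {at(office), key_at(k3,lab), locked(d_hall_lab)} \ {at(office)} = {key_at(k3,lab), locked(d_hall_lab)}
  ∪ pre   = {key_at(k3,lab), locked(d_hall_lab)} ∪ {at(lab), open(d_lab_office)}
          = {at(lab), key_at(k3,lab), locked(d_hall_lab), open(d_lab_office)}

== RESULT ==
["at(lab)", "key_at(k3,lab)", "locked(d_hall_lab)", "open(d_lab_office)"]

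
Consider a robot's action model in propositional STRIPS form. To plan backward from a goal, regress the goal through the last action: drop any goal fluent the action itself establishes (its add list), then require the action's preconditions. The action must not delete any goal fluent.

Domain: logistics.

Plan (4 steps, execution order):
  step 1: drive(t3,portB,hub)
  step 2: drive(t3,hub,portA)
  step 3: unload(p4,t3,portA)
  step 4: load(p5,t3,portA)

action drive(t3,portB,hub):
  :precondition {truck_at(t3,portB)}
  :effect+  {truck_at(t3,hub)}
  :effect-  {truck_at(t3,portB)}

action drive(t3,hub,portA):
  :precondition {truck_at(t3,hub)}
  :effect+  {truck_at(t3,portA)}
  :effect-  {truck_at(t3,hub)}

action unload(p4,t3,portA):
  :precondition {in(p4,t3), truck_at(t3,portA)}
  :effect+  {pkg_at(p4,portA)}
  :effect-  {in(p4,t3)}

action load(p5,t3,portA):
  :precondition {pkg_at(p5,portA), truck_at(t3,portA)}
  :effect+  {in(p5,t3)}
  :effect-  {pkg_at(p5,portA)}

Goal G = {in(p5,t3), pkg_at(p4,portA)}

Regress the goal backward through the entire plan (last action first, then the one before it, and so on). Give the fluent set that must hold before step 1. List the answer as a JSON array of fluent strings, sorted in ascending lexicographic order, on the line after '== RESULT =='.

Work backward from the goal:
  through step 4 (load(p5,t3,portA)): drop {in(p5,t3)}, keep {pkg_at(p4,portA)}, require {pkg_at(p5,portA), truck_at(t3,portA)}
    → {pkg_at(p4,portA), pkg_at(p5,portA), truck_at(t3,portA)}
  through step 3 (unload(p4,t3,portA)): drop {pkg_at(p4,portA)}, keep {pkg_at(p5,portA), truck_at(t3,portA)}, require {in(p4,t3), truck_at(t3,portA)}
    → {in(p4,t3), pkg_at(p5,portA), truck_at(t3,portA)}
  through step 2 (drive(t3,hub,portA)): drop {truck_at(t3,portA)}, keep {in(p4,t3), pkg_at(p5,portA)}, require {truck_at(t3,hub)}
    → {in(p4,t3), pkg_at(p5,portA), truck_at(t3,hub)}
  through step 1 (drive(t3,portB,hub)): drop {truck_at(t3,hub)}, keep {in(p4,t3), pkg_at(p5,portA)}, require {truck_at(t3,portB)}
    → {in(p4,t3), pkg_at(p5,portA), truck_at(t3,portB)}

== RESULT ==
["in(p4,t3)", "pkg_at(p5,portA)", "truck_at(t3,portB)"]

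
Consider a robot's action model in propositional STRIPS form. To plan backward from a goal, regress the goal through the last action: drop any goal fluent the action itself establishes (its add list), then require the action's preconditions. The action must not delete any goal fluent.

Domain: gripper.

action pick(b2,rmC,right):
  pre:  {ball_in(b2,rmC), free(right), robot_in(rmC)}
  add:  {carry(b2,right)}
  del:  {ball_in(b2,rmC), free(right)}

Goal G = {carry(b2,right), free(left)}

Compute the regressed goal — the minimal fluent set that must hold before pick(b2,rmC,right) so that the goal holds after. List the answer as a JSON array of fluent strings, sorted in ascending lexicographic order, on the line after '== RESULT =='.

Regress:
  G ∩ del = {}  (empty — regression defined)
  G \ add = {carry(b2,right), free(left)} \ {carry(b2,right)} = {free(left)}
  ∪ pre   = {free(left)} ∪ {ball_in(b2,rmC), free(right), robot_in(rmC)}
          = {ball_in(b2,rmC), free(left), free(right), robot_in(rmC)}

== RESULT ==
["ball_in(b2,rmC)", "free(left)", "free(right)", "robot_in(rmC)"]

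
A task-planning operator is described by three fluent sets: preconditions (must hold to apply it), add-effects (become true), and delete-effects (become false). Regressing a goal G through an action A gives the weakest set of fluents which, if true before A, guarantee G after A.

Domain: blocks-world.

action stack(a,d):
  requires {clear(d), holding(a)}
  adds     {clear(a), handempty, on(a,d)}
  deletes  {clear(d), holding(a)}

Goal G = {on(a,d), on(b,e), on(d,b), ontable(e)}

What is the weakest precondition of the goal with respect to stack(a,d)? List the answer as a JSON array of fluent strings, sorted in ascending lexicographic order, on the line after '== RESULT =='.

Compute (G \ add) ∪ pre:
  G ∩ del = {}  (empty — regression defined)
  G \ add = {on(a,d), on(b,e), on(d,b), ontable(e)} \ {clear(a), handempty, on(a,d)} = {on(b,e), on(d,b), ontable(e)}
  ∪ pre   = {on(b,e), on(d,b), ontable(e)} ∪ {clear(d), holding(a)}
          = {clear(d), holding(a), on(b,e), on(d,b), ontable(e)}

== RESULT ==
["clear(d)", "holding(a)", "on(b,e)", "on(d,b)", "ontable(e)"]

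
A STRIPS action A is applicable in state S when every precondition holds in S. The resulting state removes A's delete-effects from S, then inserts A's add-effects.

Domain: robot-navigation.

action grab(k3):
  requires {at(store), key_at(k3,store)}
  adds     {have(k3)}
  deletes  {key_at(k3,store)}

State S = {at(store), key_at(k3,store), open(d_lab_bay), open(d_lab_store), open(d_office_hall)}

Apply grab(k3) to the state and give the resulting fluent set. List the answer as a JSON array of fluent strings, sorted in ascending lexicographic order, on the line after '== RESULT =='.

Compute (S \ del) ∪ add:
  pre ⊆ S: {at(store), key_at(k3,store)} ⊆ S  — applicable
  S \ del = {at(store), open(d_lab_bay), open(d_lab_store), open(d_office_hall)}
  ∪ add   = {at(store), have(k3), open(d_lab_bay), open(d_lab_store), open(d_office_hall)}

== RESULT ==
["at(store)", "have(k3)", "open(d_lab_bay)", "open(d_lab_store)", "open(d_office_hall)"]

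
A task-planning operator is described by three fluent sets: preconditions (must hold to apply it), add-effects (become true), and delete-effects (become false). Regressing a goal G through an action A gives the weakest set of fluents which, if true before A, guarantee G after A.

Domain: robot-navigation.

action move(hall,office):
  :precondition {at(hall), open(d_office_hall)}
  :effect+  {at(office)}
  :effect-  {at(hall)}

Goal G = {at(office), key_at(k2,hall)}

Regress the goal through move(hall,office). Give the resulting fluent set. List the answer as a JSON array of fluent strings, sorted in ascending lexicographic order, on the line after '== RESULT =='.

Compute (G \ add) ∪ pre:
  G ∩ del = {}  (empty — regression defined)
  G \ add = {at(office), key_at(k2,hall)} \ {at(office)} = {key_at(k2,hall)}
  ∪ pre   = {key_at(k2,hall)} ∪ {at(hall), open(d_office_hall)}
          = {at(hall), key_at(k2,hall), open(d_office_hall)}

== RESULT ==
["at(hall)", "key_at(k2,hall)", "open(d_office_hall)"]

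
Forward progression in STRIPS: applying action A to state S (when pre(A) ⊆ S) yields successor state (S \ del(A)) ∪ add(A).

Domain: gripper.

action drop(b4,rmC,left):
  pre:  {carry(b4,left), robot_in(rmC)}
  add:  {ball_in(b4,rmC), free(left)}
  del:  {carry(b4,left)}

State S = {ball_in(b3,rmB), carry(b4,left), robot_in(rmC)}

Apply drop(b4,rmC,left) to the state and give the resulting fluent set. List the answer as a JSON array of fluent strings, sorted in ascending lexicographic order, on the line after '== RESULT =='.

Compute (S \ del) ∪ add:
  pre ⊆ S: {carry(b4,left), robot_in(rmC)} ⊆ S  — applicable
  S \ del = {ball_in(b3,rmB), robot_in(rmC)}
  ∪ add   = {ball_in(b3,rmB), ball_in(b4,rmC), free(left), robot_in(rmC)}

== RESULT ==
["ball_in(b3,rmB)", "ball_in(b4,rmC)", "free(left)", "robot_in(rmC)"]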